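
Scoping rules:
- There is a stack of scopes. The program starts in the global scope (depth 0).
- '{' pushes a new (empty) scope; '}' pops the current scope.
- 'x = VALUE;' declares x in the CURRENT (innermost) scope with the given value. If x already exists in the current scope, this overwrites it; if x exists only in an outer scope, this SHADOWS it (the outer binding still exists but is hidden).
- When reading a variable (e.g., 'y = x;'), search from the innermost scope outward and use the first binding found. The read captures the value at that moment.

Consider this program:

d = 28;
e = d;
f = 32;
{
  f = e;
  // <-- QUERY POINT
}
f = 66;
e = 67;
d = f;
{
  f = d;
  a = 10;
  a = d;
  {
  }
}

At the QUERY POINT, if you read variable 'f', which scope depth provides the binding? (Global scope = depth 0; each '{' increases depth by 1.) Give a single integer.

Step 1: declare d=28 at depth 0
Step 2: declare e=(read d)=28 at depth 0
Step 3: declare f=32 at depth 0
Step 4: enter scope (depth=1)
Step 5: declare f=(read e)=28 at depth 1
Visible at query point: d=28 e=28 f=28

Answer: 1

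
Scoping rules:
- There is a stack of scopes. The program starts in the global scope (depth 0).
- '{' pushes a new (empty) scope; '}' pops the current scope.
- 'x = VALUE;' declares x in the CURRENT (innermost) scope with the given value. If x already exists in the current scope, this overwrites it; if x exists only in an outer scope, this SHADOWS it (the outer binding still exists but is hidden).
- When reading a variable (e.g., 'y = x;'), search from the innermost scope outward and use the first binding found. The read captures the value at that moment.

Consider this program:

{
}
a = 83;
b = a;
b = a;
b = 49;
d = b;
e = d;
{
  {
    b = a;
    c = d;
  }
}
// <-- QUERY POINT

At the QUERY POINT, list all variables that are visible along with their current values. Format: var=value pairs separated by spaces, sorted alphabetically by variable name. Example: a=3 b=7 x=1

Step 1: enter scope (depth=1)
Step 2: exit scope (depth=0)
Step 3: declare a=83 at depth 0
Step 4: declare b=(read a)=83 at depth 0
Step 5: declare b=(read a)=83 at depth 0
Step 6: declare b=49 at depth 0
Step 7: declare d=(read b)=49 at depth 0
Step 8: declare e=(read d)=49 at depth 0
Step 9: enter scope (depth=1)
Step 10: enter scope (depth=2)
Step 11: declare b=(read a)=83 at depth 2
Step 12: declare c=(read d)=49 at depth 2
Step 13: exit scope (depth=1)
Step 14: exit scope (depth=0)
Visible at query point: a=83 b=49 d=49 e=49

Answer: a=83 b=49 d=49 e=49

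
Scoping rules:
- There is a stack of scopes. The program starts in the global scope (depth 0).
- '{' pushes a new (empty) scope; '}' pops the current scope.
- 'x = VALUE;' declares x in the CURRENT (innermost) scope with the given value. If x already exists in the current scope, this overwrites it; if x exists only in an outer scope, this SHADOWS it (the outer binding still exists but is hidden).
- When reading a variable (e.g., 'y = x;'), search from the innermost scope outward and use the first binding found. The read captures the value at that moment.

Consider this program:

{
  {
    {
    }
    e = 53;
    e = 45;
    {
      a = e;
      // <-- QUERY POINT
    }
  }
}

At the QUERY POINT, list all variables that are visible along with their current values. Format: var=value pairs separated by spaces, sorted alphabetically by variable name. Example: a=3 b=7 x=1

Step 1: enter scope (depth=1)
Step 2: enter scope (depth=2)
Step 3: enter scope (depth=3)
Step 4: exit scope (depth=2)
Step 5: declare e=53 at depth 2
Step 6: declare e=45 at depth 2
Step 7: enter scope (depth=3)
Step 8: declare a=(read e)=45 at depth 3
Visible at query point: a=45 e=45

Answer: a=45 e=45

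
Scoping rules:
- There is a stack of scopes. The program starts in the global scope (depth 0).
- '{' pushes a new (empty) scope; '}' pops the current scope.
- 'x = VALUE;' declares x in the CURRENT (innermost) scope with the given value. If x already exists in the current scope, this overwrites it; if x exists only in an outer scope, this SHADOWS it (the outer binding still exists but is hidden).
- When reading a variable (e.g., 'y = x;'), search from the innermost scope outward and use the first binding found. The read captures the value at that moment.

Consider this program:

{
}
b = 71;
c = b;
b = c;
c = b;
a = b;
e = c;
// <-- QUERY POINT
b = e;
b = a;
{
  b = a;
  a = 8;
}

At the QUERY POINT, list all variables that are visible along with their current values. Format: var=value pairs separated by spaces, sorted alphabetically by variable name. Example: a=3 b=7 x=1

Step 1: enter scope (depth=1)
Step 2: exit scope (depth=0)
Step 3: declare b=71 at depth 0
Step 4: declare c=(read b)=71 at depth 0
Step 5: declare b=(read c)=71 at depth 0
Step 6: declare c=(read b)=71 at depth 0
Step 7: declare a=(read b)=71 at depth 0
Step 8: declare e=(read c)=71 at depth 0
Visible at query point: a=71 b=71 c=71 e=71

Answer: a=71 b=71 c=71 e=71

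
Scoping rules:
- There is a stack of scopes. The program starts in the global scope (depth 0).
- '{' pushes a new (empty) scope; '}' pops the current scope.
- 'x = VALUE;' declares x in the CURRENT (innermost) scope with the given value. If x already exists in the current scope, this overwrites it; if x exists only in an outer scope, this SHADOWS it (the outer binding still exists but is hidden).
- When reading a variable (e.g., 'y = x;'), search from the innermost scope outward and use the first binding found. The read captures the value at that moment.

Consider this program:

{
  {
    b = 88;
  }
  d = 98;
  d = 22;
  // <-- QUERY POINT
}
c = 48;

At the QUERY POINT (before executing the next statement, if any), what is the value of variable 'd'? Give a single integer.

Answer: 22

Derivation:
Step 1: enter scope (depth=1)
Step 2: enter scope (depth=2)
Step 3: declare b=88 at depth 2
Step 4: exit scope (depth=1)
Step 5: declare d=98 at depth 1
Step 6: declare d=22 at depth 1
Visible at query point: d=22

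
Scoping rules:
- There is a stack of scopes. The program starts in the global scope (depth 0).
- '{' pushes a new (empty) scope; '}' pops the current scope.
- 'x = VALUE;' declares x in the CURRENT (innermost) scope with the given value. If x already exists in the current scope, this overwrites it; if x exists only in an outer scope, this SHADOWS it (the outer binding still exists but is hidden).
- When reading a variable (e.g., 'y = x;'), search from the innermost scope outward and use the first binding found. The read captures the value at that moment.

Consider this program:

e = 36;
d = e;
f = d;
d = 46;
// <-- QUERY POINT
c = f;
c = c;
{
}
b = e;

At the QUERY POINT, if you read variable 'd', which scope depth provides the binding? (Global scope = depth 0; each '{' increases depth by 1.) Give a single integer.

Answer: 0

Derivation:
Step 1: declare e=36 at depth 0
Step 2: declare d=(read e)=36 at depth 0
Step 3: declare f=(read d)=36 at depth 0
Step 4: declare d=46 at depth 0
Visible at query point: d=46 e=36 f=36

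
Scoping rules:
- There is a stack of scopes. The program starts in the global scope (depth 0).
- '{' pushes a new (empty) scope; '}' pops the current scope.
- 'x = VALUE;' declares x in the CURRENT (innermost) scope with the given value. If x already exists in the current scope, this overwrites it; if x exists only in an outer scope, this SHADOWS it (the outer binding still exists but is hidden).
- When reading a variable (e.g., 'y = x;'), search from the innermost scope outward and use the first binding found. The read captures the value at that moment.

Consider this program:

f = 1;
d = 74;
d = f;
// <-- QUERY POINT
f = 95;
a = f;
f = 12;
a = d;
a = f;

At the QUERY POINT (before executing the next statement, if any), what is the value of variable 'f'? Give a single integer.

Step 1: declare f=1 at depth 0
Step 2: declare d=74 at depth 0
Step 3: declare d=(read f)=1 at depth 0
Visible at query point: d=1 f=1

Answer: 1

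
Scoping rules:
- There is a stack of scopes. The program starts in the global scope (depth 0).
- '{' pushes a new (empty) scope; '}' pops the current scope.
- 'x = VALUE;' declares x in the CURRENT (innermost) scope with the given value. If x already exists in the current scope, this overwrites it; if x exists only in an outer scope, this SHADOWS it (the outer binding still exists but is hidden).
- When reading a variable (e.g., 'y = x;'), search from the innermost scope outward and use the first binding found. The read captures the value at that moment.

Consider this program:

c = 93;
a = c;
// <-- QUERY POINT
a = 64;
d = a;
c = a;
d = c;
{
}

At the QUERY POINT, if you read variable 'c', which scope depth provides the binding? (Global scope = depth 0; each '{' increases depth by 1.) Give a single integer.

Step 1: declare c=93 at depth 0
Step 2: declare a=(read c)=93 at depth 0
Visible at query point: a=93 c=93

Answer: 0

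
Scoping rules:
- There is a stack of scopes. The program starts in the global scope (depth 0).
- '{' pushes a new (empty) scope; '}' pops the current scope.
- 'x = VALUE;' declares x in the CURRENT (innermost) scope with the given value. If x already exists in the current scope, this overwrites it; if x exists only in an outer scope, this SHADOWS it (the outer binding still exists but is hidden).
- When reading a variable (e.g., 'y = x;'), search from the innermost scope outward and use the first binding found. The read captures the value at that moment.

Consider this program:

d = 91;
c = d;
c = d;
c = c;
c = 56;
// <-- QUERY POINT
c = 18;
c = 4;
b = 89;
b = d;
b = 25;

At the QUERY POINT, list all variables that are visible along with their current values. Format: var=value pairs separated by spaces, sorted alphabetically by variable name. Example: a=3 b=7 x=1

Step 1: declare d=91 at depth 0
Step 2: declare c=(read d)=91 at depth 0
Step 3: declare c=(read d)=91 at depth 0
Step 4: declare c=(read c)=91 at depth 0
Step 5: declare c=56 at depth 0
Visible at query point: c=56 d=91

Answer: c=56 d=91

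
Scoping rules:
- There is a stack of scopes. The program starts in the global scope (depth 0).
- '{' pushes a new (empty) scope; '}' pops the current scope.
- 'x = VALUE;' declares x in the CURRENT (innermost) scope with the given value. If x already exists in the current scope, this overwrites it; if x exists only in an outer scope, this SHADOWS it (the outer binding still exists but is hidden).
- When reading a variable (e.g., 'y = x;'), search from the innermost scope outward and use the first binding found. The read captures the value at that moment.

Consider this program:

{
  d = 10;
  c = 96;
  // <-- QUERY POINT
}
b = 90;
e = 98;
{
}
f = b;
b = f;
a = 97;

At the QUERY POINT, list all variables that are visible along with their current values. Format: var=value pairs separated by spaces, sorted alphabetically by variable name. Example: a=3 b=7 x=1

Answer: c=96 d=10

Derivation:
Step 1: enter scope (depth=1)
Step 2: declare d=10 at depth 1
Step 3: declare c=96 at depth 1
Visible at query point: c=96 d=10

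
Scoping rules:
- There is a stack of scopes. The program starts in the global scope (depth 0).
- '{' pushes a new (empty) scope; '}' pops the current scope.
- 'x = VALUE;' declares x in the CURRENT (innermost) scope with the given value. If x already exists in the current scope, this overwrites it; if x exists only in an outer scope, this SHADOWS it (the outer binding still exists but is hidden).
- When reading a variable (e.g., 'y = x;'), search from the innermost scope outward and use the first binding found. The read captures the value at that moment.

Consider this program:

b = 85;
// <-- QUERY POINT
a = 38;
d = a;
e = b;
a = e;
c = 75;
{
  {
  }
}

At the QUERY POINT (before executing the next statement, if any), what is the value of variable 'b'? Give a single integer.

Step 1: declare b=85 at depth 0
Visible at query point: b=85

Answer: 85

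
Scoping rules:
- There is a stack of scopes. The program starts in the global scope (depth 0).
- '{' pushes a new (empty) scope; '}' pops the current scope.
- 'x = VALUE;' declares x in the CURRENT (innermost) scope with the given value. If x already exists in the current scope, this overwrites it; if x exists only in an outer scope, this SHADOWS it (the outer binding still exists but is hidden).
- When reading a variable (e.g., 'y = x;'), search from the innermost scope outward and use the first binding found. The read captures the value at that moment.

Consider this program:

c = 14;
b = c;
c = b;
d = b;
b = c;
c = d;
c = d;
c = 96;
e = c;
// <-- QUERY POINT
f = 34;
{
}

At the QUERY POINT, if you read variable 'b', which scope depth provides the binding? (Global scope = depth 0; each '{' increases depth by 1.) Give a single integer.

Answer: 0

Derivation:
Step 1: declare c=14 at depth 0
Step 2: declare b=(read c)=14 at depth 0
Step 3: declare c=(read b)=14 at depth 0
Step 4: declare d=(read b)=14 at depth 0
Step 5: declare b=(read c)=14 at depth 0
Step 6: declare c=(read d)=14 at depth 0
Step 7: declare c=(read d)=14 at depth 0
Step 8: declare c=96 at depth 0
Step 9: declare e=(read c)=96 at depth 0
Visible at query point: b=14 c=96 d=14 e=96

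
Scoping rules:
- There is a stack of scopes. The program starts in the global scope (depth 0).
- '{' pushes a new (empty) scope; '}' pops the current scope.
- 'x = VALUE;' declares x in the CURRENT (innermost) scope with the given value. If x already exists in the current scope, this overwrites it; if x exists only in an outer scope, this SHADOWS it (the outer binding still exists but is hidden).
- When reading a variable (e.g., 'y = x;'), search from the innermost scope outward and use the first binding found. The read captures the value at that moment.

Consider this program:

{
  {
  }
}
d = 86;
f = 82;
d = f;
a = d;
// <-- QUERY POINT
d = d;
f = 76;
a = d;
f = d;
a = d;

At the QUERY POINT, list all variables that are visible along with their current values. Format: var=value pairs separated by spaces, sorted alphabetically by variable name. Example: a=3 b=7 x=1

Step 1: enter scope (depth=1)
Step 2: enter scope (depth=2)
Step 3: exit scope (depth=1)
Step 4: exit scope (depth=0)
Step 5: declare d=86 at depth 0
Step 6: declare f=82 at depth 0
Step 7: declare d=(read f)=82 at depth 0
Step 8: declare a=(read d)=82 at depth 0
Visible at query point: a=82 d=82 f=82

Answer: a=82 d=82 f=82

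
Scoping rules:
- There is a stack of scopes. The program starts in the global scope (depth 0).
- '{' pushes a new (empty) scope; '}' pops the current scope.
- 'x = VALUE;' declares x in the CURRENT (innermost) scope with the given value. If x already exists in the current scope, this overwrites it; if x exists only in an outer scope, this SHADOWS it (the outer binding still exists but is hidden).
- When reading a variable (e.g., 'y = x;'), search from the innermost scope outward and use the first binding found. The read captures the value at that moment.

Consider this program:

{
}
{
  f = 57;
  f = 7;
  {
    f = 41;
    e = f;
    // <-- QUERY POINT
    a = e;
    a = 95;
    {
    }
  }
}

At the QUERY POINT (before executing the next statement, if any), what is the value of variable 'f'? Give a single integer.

Step 1: enter scope (depth=1)
Step 2: exit scope (depth=0)
Step 3: enter scope (depth=1)
Step 4: declare f=57 at depth 1
Step 5: declare f=7 at depth 1
Step 6: enter scope (depth=2)
Step 7: declare f=41 at depth 2
Step 8: declare e=(read f)=41 at depth 2
Visible at query point: e=41 f=41

Answer: 41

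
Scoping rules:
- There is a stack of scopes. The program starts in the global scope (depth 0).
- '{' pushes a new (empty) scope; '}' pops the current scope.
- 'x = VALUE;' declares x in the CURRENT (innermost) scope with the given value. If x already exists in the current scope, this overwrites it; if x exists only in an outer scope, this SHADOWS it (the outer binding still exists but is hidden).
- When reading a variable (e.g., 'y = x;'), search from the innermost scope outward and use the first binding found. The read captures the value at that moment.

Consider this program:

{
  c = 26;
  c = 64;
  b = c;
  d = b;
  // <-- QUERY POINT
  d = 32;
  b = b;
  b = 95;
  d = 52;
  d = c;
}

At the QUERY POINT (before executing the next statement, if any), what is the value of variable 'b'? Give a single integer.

Answer: 64

Derivation:
Step 1: enter scope (depth=1)
Step 2: declare c=26 at depth 1
Step 3: declare c=64 at depth 1
Step 4: declare b=(read c)=64 at depth 1
Step 5: declare d=(read b)=64 at depth 1
Visible at query point: b=64 c=64 d=64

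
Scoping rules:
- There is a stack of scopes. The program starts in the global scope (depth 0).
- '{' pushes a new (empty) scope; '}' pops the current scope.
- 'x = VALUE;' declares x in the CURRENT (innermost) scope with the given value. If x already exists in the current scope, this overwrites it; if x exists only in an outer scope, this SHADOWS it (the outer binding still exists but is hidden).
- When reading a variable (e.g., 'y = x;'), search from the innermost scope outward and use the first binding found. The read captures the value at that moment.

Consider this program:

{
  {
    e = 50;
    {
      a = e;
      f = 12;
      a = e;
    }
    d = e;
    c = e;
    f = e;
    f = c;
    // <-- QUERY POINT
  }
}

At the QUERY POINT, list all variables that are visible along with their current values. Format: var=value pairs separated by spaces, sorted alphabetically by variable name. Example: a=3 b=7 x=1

Answer: c=50 d=50 e=50 f=50

Derivation:
Step 1: enter scope (depth=1)
Step 2: enter scope (depth=2)
Step 3: declare e=50 at depth 2
Step 4: enter scope (depth=3)
Step 5: declare a=(read e)=50 at depth 3
Step 6: declare f=12 at depth 3
Step 7: declare a=(read e)=50 at depth 3
Step 8: exit scope (depth=2)
Step 9: declare d=(read e)=50 at depth 2
Step 10: declare c=(read e)=50 at depth 2
Step 11: declare f=(read e)=50 at depth 2
Step 12: declare f=(read c)=50 at depth 2
Visible at query point: c=50 d=50 e=50 f=50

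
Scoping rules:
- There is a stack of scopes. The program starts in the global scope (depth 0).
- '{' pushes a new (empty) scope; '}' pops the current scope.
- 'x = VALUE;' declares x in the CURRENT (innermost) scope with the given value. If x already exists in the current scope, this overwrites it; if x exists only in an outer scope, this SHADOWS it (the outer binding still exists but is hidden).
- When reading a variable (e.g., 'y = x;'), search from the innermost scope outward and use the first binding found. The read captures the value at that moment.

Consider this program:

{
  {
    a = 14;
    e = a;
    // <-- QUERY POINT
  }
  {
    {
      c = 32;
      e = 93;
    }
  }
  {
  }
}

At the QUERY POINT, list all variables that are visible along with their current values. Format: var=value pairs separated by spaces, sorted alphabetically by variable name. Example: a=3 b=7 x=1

Answer: a=14 e=14

Derivation:
Step 1: enter scope (depth=1)
Step 2: enter scope (depth=2)
Step 3: declare a=14 at depth 2
Step 4: declare e=(read a)=14 at depth 2
Visible at query point: a=14 e=14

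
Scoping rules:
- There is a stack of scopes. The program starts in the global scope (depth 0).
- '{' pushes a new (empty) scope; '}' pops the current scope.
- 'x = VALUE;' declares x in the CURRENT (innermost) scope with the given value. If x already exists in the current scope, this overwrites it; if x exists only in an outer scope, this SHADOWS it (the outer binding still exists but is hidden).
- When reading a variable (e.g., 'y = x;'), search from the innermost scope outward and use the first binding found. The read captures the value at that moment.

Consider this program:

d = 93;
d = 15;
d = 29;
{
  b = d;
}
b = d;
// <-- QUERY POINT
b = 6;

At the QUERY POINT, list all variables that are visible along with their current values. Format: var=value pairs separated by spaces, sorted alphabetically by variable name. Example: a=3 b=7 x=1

Answer: b=29 d=29

Derivation:
Step 1: declare d=93 at depth 0
Step 2: declare d=15 at depth 0
Step 3: declare d=29 at depth 0
Step 4: enter scope (depth=1)
Step 5: declare b=(read d)=29 at depth 1
Step 6: exit scope (depth=0)
Step 7: declare b=(read d)=29 at depth 0
Visible at query point: b=29 d=29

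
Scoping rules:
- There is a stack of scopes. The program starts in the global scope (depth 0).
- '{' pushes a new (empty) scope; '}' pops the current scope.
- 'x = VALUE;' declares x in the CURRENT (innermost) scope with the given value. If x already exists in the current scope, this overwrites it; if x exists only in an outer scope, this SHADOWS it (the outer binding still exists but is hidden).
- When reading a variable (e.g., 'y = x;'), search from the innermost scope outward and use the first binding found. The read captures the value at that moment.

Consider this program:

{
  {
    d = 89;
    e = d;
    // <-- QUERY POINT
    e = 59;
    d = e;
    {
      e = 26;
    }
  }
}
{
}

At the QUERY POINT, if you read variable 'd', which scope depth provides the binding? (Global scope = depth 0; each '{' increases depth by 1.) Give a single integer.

Step 1: enter scope (depth=1)
Step 2: enter scope (depth=2)
Step 3: declare d=89 at depth 2
Step 4: declare e=(read d)=89 at depth 2
Visible at query point: d=89 e=89

Answer: 2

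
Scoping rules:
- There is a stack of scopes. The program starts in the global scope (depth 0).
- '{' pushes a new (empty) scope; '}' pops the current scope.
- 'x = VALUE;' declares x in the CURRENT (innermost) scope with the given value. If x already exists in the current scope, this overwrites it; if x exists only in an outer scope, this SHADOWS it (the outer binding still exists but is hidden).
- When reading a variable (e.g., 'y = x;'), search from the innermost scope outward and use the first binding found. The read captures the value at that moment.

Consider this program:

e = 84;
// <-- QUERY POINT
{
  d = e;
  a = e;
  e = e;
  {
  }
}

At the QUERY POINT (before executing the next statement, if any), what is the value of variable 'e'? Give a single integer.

Step 1: declare e=84 at depth 0
Visible at query point: e=84

Answer: 84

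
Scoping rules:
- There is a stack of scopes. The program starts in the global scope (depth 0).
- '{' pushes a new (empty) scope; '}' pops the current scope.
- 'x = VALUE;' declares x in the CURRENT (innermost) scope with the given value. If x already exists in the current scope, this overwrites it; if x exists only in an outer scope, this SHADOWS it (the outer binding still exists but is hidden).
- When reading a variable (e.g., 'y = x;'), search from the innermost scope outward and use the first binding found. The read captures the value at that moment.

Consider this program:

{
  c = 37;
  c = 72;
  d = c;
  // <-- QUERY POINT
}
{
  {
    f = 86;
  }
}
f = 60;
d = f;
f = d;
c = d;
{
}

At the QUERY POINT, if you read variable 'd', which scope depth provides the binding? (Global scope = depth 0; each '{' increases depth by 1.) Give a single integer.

Step 1: enter scope (depth=1)
Step 2: declare c=37 at depth 1
Step 3: declare c=72 at depth 1
Step 4: declare d=(read c)=72 at depth 1
Visible at query point: c=72 d=72

Answer: 1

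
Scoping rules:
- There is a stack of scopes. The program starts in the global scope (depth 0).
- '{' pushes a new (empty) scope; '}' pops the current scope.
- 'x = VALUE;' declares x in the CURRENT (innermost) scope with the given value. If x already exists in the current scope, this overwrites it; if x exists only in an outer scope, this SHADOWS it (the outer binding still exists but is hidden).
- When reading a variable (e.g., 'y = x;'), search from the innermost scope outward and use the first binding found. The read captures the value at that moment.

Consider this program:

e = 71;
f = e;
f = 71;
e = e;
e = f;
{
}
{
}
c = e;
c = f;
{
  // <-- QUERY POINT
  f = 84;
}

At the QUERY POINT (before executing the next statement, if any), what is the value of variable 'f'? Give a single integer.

Answer: 71

Derivation:
Step 1: declare e=71 at depth 0
Step 2: declare f=(read e)=71 at depth 0
Step 3: declare f=71 at depth 0
Step 4: declare e=(read e)=71 at depth 0
Step 5: declare e=(read f)=71 at depth 0
Step 6: enter scope (depth=1)
Step 7: exit scope (depth=0)
Step 8: enter scope (depth=1)
Step 9: exit scope (depth=0)
Step 10: declare c=(read e)=71 at depth 0
Step 11: declare c=(read f)=71 at depth 0
Step 12: enter scope (depth=1)
Visible at query point: c=71 e=71 f=71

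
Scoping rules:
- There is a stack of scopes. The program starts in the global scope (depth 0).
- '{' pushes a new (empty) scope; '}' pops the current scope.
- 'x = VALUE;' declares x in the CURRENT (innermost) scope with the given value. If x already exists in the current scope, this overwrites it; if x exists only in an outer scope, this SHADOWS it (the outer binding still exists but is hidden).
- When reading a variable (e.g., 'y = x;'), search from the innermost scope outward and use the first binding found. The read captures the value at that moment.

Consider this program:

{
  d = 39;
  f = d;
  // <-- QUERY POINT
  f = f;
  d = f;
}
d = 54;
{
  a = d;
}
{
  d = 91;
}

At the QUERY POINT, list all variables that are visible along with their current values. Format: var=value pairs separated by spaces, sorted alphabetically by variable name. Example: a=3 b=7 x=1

Step 1: enter scope (depth=1)
Step 2: declare d=39 at depth 1
Step 3: declare f=(read d)=39 at depth 1
Visible at query point: d=39 f=39

Answer: d=39 f=39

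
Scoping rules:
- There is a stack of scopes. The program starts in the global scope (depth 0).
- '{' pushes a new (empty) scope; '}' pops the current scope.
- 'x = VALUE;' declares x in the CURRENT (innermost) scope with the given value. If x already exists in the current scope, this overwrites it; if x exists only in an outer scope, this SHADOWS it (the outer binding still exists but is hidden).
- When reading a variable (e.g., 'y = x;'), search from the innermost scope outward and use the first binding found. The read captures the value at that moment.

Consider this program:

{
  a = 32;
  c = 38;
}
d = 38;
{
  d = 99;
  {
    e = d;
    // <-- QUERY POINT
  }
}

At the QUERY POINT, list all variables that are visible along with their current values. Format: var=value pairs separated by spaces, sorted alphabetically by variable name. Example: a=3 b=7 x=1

Answer: d=99 e=99

Derivation:
Step 1: enter scope (depth=1)
Step 2: declare a=32 at depth 1
Step 3: declare c=38 at depth 1
Step 4: exit scope (depth=0)
Step 5: declare d=38 at depth 0
Step 6: enter scope (depth=1)
Step 7: declare d=99 at depth 1
Step 8: enter scope (depth=2)
Step 9: declare e=(read d)=99 at depth 2
Visible at query point: d=99 e=99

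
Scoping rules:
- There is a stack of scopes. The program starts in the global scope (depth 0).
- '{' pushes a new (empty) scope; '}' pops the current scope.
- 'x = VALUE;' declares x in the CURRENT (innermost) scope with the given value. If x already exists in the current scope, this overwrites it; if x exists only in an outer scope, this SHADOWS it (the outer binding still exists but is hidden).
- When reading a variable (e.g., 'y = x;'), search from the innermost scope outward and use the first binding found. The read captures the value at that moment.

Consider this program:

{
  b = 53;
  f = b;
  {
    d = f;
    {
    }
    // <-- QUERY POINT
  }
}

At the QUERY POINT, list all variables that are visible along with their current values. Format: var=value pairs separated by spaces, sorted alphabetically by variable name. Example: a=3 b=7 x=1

Step 1: enter scope (depth=1)
Step 2: declare b=53 at depth 1
Step 3: declare f=(read b)=53 at depth 1
Step 4: enter scope (depth=2)
Step 5: declare d=(read f)=53 at depth 2
Step 6: enter scope (depth=3)
Step 7: exit scope (depth=2)
Visible at query point: b=53 d=53 f=53

Answer: b=53 d=53 f=53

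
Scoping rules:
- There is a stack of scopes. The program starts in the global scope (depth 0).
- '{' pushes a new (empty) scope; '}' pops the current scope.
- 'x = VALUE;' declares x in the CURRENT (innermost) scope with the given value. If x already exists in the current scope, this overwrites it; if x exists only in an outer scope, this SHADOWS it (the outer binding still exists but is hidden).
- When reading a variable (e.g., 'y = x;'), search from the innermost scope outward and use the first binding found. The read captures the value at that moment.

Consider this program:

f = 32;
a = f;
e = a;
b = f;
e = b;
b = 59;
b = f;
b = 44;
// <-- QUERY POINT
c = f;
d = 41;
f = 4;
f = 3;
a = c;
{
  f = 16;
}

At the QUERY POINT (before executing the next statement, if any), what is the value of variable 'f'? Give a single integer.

Step 1: declare f=32 at depth 0
Step 2: declare a=(read f)=32 at depth 0
Step 3: declare e=(read a)=32 at depth 0
Step 4: declare b=(read f)=32 at depth 0
Step 5: declare e=(read b)=32 at depth 0
Step 6: declare b=59 at depth 0
Step 7: declare b=(read f)=32 at depth 0
Step 8: declare b=44 at depth 0
Visible at query point: a=32 b=44 e=32 f=32

Answer: 32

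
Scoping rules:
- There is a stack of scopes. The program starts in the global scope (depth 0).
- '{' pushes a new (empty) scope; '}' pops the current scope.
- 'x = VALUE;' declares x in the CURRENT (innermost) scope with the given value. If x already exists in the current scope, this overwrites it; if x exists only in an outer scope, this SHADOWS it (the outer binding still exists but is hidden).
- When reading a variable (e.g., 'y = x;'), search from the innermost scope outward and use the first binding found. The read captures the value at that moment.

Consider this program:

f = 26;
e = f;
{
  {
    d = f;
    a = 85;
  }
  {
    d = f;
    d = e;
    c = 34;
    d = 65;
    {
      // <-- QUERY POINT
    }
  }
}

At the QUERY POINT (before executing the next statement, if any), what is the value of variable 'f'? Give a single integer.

Step 1: declare f=26 at depth 0
Step 2: declare e=(read f)=26 at depth 0
Step 3: enter scope (depth=1)
Step 4: enter scope (depth=2)
Step 5: declare d=(read f)=26 at depth 2
Step 6: declare a=85 at depth 2
Step 7: exit scope (depth=1)
Step 8: enter scope (depth=2)
Step 9: declare d=(read f)=26 at depth 2
Step 10: declare d=(read e)=26 at depth 2
Step 11: declare c=34 at depth 2
Step 12: declare d=65 at depth 2
Step 13: enter scope (depth=3)
Visible at query point: c=34 d=65 e=26 f=26

Answer: 26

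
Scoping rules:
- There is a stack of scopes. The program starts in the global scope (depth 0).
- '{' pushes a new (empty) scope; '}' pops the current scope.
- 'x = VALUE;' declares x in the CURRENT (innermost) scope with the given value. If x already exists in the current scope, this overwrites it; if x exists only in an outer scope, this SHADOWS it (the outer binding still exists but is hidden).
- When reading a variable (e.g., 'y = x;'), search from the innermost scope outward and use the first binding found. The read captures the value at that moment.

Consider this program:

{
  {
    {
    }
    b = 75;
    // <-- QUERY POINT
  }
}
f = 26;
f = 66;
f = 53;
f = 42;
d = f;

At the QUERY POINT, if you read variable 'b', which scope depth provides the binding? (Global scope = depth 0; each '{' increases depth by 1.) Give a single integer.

Answer: 2

Derivation:
Step 1: enter scope (depth=1)
Step 2: enter scope (depth=2)
Step 3: enter scope (depth=3)
Step 4: exit scope (depth=2)
Step 5: declare b=75 at depth 2
Visible at query point: b=75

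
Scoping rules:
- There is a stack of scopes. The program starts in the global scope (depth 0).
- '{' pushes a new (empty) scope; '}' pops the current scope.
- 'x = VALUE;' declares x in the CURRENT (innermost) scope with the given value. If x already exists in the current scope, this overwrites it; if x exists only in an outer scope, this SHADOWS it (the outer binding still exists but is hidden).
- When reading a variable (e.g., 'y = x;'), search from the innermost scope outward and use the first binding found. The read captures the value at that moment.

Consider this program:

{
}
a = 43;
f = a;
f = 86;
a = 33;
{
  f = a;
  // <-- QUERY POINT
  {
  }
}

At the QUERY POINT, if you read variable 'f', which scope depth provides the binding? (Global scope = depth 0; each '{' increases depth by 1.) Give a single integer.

Answer: 1

Derivation:
Step 1: enter scope (depth=1)
Step 2: exit scope (depth=0)
Step 3: declare a=43 at depth 0
Step 4: declare f=(read a)=43 at depth 0
Step 5: declare f=86 at depth 0
Step 6: declare a=33 at depth 0
Step 7: enter scope (depth=1)
Step 8: declare f=(read a)=33 at depth 1
Visible at query point: a=33 f=33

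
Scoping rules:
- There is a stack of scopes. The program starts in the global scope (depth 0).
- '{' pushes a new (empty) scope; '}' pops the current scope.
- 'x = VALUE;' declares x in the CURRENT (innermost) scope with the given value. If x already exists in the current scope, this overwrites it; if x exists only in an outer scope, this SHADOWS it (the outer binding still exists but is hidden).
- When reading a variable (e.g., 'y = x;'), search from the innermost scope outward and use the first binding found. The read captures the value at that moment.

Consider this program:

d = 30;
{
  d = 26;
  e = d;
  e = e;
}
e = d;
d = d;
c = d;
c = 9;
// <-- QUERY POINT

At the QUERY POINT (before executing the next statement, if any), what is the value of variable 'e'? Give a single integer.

Answer: 30

Derivation:
Step 1: declare d=30 at depth 0
Step 2: enter scope (depth=1)
Step 3: declare d=26 at depth 1
Step 4: declare e=(read d)=26 at depth 1
Step 5: declare e=(read e)=26 at depth 1
Step 6: exit scope (depth=0)
Step 7: declare e=(read d)=30 at depth 0
Step 8: declare d=(read d)=30 at depth 0
Step 9: declare c=(read d)=30 at depth 0
Step 10: declare c=9 at depth 0
Visible at query point: c=9 d=30 e=30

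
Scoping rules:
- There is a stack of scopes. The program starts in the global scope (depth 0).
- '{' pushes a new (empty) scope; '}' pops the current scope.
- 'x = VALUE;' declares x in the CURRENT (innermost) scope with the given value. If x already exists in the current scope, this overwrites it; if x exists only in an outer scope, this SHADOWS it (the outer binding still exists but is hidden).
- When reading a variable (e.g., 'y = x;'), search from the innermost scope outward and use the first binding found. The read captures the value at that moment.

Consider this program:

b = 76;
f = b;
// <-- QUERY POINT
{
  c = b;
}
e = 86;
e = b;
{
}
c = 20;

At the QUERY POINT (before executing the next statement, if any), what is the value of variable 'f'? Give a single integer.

Step 1: declare b=76 at depth 0
Step 2: declare f=(read b)=76 at depth 0
Visible at query point: b=76 f=76

Answer: 76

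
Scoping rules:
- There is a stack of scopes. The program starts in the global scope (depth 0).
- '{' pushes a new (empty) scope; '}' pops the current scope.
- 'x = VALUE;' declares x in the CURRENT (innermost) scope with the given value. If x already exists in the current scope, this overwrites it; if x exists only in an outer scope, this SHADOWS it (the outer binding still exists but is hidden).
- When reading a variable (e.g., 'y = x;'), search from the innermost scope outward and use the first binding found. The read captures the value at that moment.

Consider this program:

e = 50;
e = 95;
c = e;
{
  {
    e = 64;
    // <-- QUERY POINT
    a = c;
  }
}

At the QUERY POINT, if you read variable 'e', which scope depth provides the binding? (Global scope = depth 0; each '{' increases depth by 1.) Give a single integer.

Step 1: declare e=50 at depth 0
Step 2: declare e=95 at depth 0
Step 3: declare c=(read e)=95 at depth 0
Step 4: enter scope (depth=1)
Step 5: enter scope (depth=2)
Step 6: declare e=64 at depth 2
Visible at query point: c=95 e=64

Answer: 2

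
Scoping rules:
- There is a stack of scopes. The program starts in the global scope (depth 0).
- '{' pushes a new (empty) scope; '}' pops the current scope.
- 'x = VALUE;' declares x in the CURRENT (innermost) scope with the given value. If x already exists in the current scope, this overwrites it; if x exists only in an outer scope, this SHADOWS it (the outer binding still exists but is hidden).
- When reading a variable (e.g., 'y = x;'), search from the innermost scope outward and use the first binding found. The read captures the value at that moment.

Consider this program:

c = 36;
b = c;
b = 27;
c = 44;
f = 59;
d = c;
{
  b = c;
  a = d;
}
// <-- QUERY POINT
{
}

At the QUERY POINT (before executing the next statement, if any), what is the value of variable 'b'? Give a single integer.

Answer: 27

Derivation:
Step 1: declare c=36 at depth 0
Step 2: declare b=(read c)=36 at depth 0
Step 3: declare b=27 at depth 0
Step 4: declare c=44 at depth 0
Step 5: declare f=59 at depth 0
Step 6: declare d=(read c)=44 at depth 0
Step 7: enter scope (depth=1)
Step 8: declare b=(read c)=44 at depth 1
Step 9: declare a=(read d)=44 at depth 1
Step 10: exit scope (depth=0)
Visible at query point: b=27 c=44 d=44 f=59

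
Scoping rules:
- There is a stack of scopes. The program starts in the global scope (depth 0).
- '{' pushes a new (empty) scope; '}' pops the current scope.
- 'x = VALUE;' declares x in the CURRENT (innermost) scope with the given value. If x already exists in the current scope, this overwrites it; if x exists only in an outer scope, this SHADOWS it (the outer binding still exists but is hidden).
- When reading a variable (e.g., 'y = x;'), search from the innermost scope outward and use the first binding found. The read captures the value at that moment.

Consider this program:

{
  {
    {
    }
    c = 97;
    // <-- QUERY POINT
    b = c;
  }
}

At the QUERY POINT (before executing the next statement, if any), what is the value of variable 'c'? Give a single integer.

Answer: 97

Derivation:
Step 1: enter scope (depth=1)
Step 2: enter scope (depth=2)
Step 3: enter scope (depth=3)
Step 4: exit scope (depth=2)
Step 5: declare c=97 at depth 2
Visible at query point: c=97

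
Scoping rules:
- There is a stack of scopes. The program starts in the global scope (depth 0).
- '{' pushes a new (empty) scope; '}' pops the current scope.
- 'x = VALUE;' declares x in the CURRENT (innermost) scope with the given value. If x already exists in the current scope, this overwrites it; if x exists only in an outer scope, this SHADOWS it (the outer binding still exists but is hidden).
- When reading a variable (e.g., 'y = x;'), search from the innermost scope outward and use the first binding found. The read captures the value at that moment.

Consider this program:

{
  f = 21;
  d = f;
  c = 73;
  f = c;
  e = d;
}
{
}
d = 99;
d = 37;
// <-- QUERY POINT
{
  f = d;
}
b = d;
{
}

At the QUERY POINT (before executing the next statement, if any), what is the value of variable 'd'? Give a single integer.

Step 1: enter scope (depth=1)
Step 2: declare f=21 at depth 1
Step 3: declare d=(read f)=21 at depth 1
Step 4: declare c=73 at depth 1
Step 5: declare f=(read c)=73 at depth 1
Step 6: declare e=(read d)=21 at depth 1
Step 7: exit scope (depth=0)
Step 8: enter scope (depth=1)
Step 9: exit scope (depth=0)
Step 10: declare d=99 at depth 0
Step 11: declare d=37 at depth 0
Visible at query point: d=37

Answer: 37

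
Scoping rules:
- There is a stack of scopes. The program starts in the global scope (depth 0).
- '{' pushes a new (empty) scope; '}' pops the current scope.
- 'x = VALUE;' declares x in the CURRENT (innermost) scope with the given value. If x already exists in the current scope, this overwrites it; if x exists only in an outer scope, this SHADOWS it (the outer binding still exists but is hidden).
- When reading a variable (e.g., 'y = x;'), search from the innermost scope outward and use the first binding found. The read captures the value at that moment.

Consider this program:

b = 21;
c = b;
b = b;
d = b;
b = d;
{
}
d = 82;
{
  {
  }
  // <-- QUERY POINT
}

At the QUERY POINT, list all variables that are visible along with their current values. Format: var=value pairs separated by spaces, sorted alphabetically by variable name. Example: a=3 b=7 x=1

Step 1: declare b=21 at depth 0
Step 2: declare c=(read b)=21 at depth 0
Step 3: declare b=(read b)=21 at depth 0
Step 4: declare d=(read b)=21 at depth 0
Step 5: declare b=(read d)=21 at depth 0
Step 6: enter scope (depth=1)
Step 7: exit scope (depth=0)
Step 8: declare d=82 at depth 0
Step 9: enter scope (depth=1)
Step 10: enter scope (depth=2)
Step 11: exit scope (depth=1)
Visible at query point: b=21 c=21 d=82

Answer: b=21 c=21 d=82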